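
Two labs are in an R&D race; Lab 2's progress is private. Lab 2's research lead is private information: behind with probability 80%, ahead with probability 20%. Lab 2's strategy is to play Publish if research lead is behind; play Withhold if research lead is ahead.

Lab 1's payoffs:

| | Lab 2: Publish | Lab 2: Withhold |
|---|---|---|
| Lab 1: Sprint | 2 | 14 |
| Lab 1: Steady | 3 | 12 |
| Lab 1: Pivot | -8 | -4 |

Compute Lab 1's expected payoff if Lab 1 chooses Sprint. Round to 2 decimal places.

E[Sprint] = 0.8·2 + 0.2·14 = 1.6 + 2.8 = 4.4

4.40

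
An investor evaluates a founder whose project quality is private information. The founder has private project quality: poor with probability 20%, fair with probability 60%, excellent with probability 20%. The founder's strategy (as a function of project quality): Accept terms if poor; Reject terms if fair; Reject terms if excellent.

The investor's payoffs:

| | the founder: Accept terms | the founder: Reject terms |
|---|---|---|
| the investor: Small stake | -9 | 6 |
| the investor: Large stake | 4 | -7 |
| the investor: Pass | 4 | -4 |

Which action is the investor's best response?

E[Small stake] = 0.2·(-9) + 0.6·(6) + 0.2·(6) = 3
E[Large stake] = 0.2·(4) + 0.6·(-7) + 0.2·(-7) = -4.8
E[Pass] = 0.2·(4) + 0.6·(-4) + 0.2·(-4) = -2.4
Best response: Small stake (3 is the largest).

Small stake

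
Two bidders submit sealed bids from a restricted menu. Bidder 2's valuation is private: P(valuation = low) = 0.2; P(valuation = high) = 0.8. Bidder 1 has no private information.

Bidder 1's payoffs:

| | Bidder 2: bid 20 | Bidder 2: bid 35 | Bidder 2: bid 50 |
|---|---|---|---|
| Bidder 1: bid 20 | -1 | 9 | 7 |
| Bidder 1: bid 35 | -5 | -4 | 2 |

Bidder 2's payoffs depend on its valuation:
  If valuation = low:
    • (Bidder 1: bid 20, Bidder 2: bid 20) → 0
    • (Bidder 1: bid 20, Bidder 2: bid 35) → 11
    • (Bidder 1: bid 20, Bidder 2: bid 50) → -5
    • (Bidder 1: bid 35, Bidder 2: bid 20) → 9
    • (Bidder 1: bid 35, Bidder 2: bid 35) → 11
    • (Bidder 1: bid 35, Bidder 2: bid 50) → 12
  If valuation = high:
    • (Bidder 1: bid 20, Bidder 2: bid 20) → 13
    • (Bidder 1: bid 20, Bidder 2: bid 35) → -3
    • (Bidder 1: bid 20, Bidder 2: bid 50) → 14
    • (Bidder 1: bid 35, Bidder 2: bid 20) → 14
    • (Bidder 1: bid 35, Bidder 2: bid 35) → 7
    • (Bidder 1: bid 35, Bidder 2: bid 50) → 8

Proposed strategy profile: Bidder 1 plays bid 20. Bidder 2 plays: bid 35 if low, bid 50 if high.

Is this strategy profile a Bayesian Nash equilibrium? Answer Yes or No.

Yes

A profile is a BNE iff every type of every player is best-responding given beliefs about the other side.
Bidder 1 plays bid 20: E[bid 20] = 0.2·(9) + 0.8·(7) = 7.4; E[bid 35] = 0.8. Best-responding. ✓
Bidder 2 (valuation low), facing bid 20: bid 20 gives 0, bid 35 gives 11, bid 50 gives -5. Proposed bid 35 is best. ✓
Bidder 2 (valuation high), facing bid 20: bid 20 gives 13, bid 35 gives -3, bid 50 gives 14. Proposed bid 50 is best. ✓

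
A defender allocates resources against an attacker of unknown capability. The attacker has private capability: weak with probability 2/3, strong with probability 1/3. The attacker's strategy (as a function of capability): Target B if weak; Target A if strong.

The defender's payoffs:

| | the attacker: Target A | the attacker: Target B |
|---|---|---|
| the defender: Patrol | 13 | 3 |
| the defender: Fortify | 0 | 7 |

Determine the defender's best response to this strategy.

Patrol

E[Patrol] = 2/3·(3) + 1/3·(13) = 19/3
E[Fortify] = 2/3·(7) + 1/3·(0) = 14/3
Best response: Patrol (19/3 is the largest).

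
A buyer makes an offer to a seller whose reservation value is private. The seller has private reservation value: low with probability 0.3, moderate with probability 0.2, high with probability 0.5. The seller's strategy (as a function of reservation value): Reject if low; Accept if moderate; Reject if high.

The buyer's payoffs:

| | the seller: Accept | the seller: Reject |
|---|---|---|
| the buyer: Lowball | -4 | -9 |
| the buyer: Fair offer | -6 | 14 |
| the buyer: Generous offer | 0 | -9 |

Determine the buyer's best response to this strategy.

Compute the buyer's expected payoff for each action, taking the expectation over the seller's type.
E[Lowball] = 0.3·(-9) + 0.2·(-4) + 0.5·(-9) = -8
E[Fair offer] = 0.3·(14) + 0.2·(-6) + 0.5·(14) = 10
E[Generous offer] = 0.3·(-9) + 0.2·(0) + 0.5·(-9) = -7.2
Best response: Fair offer (10 is the largest).

Fair offer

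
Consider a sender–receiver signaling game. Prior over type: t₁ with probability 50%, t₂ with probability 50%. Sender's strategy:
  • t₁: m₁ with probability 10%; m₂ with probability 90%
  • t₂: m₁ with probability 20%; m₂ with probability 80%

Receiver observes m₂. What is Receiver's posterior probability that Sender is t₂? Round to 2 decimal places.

Apply Bayes' rule using the sender's strategy as the likelihood.
P(m₂) = 0.5·0.9 + 0.5·0.8 = 0.85
P(t₂ | m₂) = (0.5·0.8) / 0.85 = 0.4 / 0.85 = 0.470588

0.47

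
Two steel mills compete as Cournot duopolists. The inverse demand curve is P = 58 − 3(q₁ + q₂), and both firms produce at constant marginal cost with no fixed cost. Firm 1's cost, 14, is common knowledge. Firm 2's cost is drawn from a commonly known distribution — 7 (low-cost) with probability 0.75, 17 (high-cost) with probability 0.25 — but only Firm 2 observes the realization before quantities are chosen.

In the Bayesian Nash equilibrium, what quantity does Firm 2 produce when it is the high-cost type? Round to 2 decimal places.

Type-c best response for Firm 2: q₂(c) = (58 − c)/6 − q₁/2.
Firm 1 maximizes expected profit; its first-order condition is 58 − 6q₁ − 3E[q₂] − 14 = 0.
Substituting E[q₂] and solving: E[c₂] = 9.5, so q₁ = (58 − 2·14 + 9.5)/9 = 4.38889.
q₂(high-cost) = (58 − 17 − 3·4.38889)/6 = 4.63889.

4.64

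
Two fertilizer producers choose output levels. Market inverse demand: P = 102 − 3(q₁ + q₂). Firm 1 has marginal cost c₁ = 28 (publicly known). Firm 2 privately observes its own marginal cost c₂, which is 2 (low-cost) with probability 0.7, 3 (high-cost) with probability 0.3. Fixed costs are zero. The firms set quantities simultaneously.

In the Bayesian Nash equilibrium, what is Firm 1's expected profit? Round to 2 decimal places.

86.40

Firm 2 with cost c maximizes (102 − 3(q₁+q₂) − c)·q₂, giving q₂(c) = (102 − c − 3q₁)/6.
E[c₂] = 0.7·2 + 0.3·3 = 2.3
Firm 1's FOC against E[q₂] yields q₁ = (102 − 2·28 + E[c₂])/9 = (102 − 56 + 2.3)/9 = 5.36667.
E[P] = 102 − 3·(q₁ + E[q₂]) = 44.1; Firm 1's expected profit = (E[P] − 28)·q₁ = (44.1 − 28)·5.36667 = 86.4033.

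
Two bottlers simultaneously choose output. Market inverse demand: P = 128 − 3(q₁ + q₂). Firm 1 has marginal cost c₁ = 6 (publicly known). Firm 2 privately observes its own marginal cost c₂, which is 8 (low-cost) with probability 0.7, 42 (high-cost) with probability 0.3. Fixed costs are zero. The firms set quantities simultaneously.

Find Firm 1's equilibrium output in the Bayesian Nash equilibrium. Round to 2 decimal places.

14.91

Firm 2 with cost c maximizes (128 − 3(q₁+q₂) − c)·q₂, giving q₂(c) = (128 − c − 3q₁)/6.
E[c₂] = 0.7·8 + 0.3·42 = 18.2
Firm 1's FOC against E[q₂] yields q₁ = (128 − 2·6 + E[c₂])/9 = (128 − 12 + 18.2)/9 = 14.9111.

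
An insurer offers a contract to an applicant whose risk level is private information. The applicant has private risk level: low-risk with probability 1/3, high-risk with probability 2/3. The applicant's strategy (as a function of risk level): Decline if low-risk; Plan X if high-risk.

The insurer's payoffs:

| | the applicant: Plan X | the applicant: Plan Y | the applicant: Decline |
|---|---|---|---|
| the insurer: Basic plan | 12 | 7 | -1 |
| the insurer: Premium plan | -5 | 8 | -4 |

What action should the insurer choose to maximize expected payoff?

Compute the insurer's expected payoff for each action, taking the expectation over the applicant's type.
E[Basic plan] = 1/3·(-1) + 2/3·(12) = 23/3
E[Premium plan] = 1/3·(-4) + 2/3·(-5) = -14/3
Best response: Basic plan (23/3 is the largest).

Basic plan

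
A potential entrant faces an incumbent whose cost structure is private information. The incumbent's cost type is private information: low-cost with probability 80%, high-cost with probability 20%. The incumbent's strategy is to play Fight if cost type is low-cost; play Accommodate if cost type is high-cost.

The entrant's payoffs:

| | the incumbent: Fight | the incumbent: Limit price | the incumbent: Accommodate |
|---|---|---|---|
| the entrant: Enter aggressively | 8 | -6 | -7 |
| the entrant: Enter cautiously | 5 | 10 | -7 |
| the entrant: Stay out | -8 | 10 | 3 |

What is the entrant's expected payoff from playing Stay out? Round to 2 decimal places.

-5.80

Take the expectation over the incumbent's cost type, weighting each type's action by its prior probability.
E[Stay out] = 0.8·(-8) + 0.2·3 = (-6.4) + 0.6 = -5.8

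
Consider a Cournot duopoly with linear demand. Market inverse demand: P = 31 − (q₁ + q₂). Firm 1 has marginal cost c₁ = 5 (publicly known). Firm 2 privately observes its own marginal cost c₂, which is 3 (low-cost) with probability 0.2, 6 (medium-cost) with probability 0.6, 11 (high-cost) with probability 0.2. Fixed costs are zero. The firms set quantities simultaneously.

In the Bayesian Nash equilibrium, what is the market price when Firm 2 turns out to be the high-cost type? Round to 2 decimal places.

Type-c best response for Firm 2: q₂(c) = (31 − c)/2 − q₁/2.
Firm 1 maximizes expected profit; its first-order condition is 31 − 2q₁ − E[q₂] − 5 = 0.
Substituting E[q₂] and solving: E[c₂] = 6.4, so q₁ = (31 − 2·5 + 6.4)/3 = 9.13333.
q₂(high-cost) = 5.43333, so P = 31 − (9.13333 + 5.43333) = 16.4333.

16.43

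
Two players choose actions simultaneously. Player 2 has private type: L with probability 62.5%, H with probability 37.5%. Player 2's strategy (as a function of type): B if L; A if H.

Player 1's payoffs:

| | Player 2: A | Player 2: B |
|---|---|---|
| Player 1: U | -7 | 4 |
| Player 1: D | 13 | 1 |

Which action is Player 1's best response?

E[U] = 0.625·(4) + 0.375·(-7) = -0.125
E[D] = 0.625·(1) + 0.375·(13) = 5.5
Best response: D (5.5 is the largest).

D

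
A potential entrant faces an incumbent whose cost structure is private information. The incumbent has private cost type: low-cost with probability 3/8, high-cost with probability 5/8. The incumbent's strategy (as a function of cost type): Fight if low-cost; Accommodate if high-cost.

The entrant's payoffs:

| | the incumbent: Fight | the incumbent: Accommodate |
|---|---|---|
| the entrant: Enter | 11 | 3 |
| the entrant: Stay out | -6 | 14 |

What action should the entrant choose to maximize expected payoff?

Stay out

E[Enter] = 3/8·(11) + 5/8·(3) = 6
E[Stay out] = 3/8·(-6) + 5/8·(14) = 13/2
Best response: Stay out (13/2 is the largest).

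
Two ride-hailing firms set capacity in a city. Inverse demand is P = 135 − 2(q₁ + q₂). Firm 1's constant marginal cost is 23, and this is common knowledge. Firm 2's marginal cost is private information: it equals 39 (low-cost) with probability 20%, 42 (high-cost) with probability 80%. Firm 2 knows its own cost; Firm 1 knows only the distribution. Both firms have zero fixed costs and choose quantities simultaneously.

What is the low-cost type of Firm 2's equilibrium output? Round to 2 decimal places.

13.13

Type-c best response for Firm 2: q₂(c) = (135 − c)/4 − q₁/2.
Firm 1 maximizes expected profit; its first-order condition is 135 − 4q₁ − 2E[q₂] − 23 = 0.
Substituting E[q₂] and solving: E[c₂] = 41.4, so q₁ = (135 − 2·23 + 41.4)/6 = 21.7333.
q₂(low-cost) = (135 − 39 − 2·21.7333)/4 = 13.1333.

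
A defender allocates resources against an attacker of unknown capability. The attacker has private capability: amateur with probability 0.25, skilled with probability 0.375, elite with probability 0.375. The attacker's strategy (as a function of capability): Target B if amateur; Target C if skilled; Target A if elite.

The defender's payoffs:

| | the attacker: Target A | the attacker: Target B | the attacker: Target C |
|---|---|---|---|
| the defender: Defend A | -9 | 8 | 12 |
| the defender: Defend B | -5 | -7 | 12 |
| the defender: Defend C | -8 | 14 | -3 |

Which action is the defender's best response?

Compute the defender's expected payoff for each action, taking the expectation over the attacker's type.
E[Defend A] = 0.25·(8) + 0.375·(12) + 0.375·(-9) = 3.125
E[Defend B] = 0.25·(-7) + 0.375·(12) + 0.375·(-5) = 0.875
E[Defend C] = 0.25·(14) + 0.375·(-3) + 0.375·(-8) = -0.625
Best response: Defend A (3.125 is the largest).

Defend A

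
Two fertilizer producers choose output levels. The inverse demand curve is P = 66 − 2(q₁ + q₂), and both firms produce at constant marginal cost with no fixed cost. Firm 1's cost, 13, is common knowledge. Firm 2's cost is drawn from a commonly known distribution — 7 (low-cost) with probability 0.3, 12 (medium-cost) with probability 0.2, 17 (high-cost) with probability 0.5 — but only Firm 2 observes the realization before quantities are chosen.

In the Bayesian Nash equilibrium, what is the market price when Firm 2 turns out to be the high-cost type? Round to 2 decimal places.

32.67

Firm 2 with cost c maximizes (66 − 2(q₁+q₂) − c)·q₂, giving q₂(c) = (66 − c − 2q₁)/4.
E[c₂] = 0.3·7 + 0.2·12 + 0.5·17 = 13
Firm 1's FOC against E[q₂] yields q₁ = (66 − 2·13 + E[c₂])/6 = (66 − 26 + 13)/6 = 8.83333.
q₂(high-cost) = 7.83333, so P = 66 − 2·(8.83333 + 7.83333) = 32.6667.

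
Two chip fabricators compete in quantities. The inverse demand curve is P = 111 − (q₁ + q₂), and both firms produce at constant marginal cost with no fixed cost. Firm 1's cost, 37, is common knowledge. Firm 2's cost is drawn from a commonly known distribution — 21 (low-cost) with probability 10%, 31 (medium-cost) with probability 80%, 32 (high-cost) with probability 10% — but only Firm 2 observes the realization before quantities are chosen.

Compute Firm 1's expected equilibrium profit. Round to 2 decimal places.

Type-c best response for Firm 2: q₂(c) = (111 − c)/2 − q₁/2.
Firm 1 maximizes expected profit; its first-order condition is 111 − 2q₁ − E[q₂] − 37 = 0.
Substituting E[q₂] and solving: E[c₂] = 30.1, so q₁ = (111 − 2·37 + 30.1)/3 = 22.3667.
E[P] = 111 − (q₁ + E[q₂]) = 59.3667; Firm 1's expected profit = (E[P] − 37)·q₁ = (59.3667 − 37)·22.3667 = 500.268.

500.27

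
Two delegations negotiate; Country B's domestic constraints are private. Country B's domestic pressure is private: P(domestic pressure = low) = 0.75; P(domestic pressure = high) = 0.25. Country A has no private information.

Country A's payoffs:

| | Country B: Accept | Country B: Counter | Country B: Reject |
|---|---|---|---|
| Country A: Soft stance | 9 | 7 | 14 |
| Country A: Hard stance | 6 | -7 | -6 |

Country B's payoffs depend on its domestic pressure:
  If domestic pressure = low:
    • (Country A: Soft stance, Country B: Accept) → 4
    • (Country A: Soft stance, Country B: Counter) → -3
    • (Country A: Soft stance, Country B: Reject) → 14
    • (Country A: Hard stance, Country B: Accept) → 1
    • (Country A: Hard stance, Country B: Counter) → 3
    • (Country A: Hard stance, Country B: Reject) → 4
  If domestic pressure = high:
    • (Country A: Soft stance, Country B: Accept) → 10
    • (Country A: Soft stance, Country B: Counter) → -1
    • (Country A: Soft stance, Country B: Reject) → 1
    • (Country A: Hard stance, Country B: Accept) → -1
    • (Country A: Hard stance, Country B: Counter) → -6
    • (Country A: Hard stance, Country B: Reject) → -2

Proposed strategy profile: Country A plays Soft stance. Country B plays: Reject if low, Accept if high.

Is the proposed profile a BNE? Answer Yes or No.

Country A plays Soft stance: E[Soft stance] = 0.75·(14) + 0.25·(9) = 12.75; E[Hard stance] = -3. Best-responding. ✓
Country B (domestic pressure low), facing Soft stance: Accept gives 4, Counter gives -3, Reject gives 14. Proposed Reject is best. ✓
Country B (domestic pressure high), facing Soft stance: Accept gives 10, Counter gives -1, Reject gives 1. Proposed Accept is best. ✓

Yes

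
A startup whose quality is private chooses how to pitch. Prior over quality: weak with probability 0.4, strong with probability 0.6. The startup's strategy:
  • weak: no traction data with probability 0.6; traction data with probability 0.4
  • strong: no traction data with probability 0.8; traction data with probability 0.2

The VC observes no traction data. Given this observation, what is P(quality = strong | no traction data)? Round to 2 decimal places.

P(no traction data) = 0.4·0.6 + 0.6·0.8 = 0.72
P(strong | no traction data) = (0.6·0.8) / 0.72 = 0.48 / 0.72 = 0.666667

0.67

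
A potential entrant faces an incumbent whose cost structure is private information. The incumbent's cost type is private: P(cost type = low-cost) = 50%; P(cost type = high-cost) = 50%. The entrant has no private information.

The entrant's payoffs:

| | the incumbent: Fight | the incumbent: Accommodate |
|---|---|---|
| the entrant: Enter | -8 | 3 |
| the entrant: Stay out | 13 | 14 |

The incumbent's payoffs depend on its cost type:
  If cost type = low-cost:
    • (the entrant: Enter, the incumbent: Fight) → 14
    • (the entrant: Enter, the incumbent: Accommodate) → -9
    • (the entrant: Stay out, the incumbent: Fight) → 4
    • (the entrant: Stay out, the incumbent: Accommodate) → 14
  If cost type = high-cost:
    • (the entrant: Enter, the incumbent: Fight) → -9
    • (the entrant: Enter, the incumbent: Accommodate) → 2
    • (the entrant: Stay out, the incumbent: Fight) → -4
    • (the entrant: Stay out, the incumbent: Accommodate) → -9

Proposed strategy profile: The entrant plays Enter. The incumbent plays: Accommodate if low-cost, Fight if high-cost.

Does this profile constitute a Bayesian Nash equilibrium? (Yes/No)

The entrant plays Enter: E[Enter] = 0.5·(3) + 0.5·(-8) = -2.5; E[Stay out] = 13.5. Not best-responding. ✗
The incumbent (cost type low-cost), facing Enter: Fight gives 14, Accommodate gives -9. Proposed Accommodate is not best — profitable deviation exists. ✗
The incumbent (cost type high-cost), facing Enter: Fight gives -9, Accommodate gives 2. Proposed Fight is not best — profitable deviation exists. ✗

No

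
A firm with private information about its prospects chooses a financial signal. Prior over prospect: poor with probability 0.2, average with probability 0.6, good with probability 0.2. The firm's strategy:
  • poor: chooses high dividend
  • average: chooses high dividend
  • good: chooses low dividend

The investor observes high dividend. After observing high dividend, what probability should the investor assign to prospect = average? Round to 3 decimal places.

0.750

P(high dividend) = 0.2·1 + 0.6·1 + 0.2·0 = 0.8
P(average | high dividend) = (0.6·1) / 0.8 = 0.6 / 0.8 = 0.75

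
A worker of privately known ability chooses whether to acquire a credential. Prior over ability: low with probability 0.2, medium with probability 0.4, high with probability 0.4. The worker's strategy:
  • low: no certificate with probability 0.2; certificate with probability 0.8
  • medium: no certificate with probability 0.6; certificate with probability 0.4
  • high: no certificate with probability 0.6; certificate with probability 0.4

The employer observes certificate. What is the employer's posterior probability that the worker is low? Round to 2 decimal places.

Apply Bayes' rule using the sender's strategy as the likelihood.
P(certificate) = 0.2·0.8 + 0.4·0.4 + 0.4·0.4 = 0.48
P(low | certificate) = (0.2·0.8) / 0.48 = 0.16 / 0.48 = 0.333333

0.33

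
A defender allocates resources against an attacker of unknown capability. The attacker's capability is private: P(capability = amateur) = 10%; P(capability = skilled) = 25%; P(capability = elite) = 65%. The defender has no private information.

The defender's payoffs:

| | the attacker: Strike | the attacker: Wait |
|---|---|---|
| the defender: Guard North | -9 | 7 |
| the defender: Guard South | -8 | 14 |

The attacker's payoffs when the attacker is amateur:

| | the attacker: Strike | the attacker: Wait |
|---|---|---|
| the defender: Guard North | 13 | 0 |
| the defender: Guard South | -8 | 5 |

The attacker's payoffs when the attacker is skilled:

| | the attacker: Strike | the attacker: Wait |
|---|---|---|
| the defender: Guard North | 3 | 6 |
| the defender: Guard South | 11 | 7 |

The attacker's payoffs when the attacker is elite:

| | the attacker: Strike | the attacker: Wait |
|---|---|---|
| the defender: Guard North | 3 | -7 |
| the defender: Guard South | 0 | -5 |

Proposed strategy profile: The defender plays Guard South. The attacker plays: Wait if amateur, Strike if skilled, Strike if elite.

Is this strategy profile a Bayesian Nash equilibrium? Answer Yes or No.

Yes

A profile is a BNE iff every type of every player is best-responding given beliefs about the other side.
The defender plays Guard South: E[Guard South] = 0.1·(14) + 0.25·(-8) + 0.65·(-8) = -5.8; E[Guard North] = -7.4. Best-responding. ✓
The attacker (capability amateur), facing Guard South: Strike gives -8, Wait gives 5. Proposed Wait is best. ✓
The attacker (capability skilled), facing Guard South: Strike gives 11, Wait gives 7. Proposed Strike is best. ✓
The attacker (capability elite), facing Guard South: Strike gives 0, Wait gives -5. Proposed Strike is best. ✓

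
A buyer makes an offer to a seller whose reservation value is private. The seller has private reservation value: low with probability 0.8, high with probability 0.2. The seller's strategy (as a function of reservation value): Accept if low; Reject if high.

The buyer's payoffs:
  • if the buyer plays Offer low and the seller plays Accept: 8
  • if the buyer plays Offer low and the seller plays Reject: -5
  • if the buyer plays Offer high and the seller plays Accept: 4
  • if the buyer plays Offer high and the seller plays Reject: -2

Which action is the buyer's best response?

Offer low

E[Offer low] = 0.8·(8) + 0.2·(-5) = 5.4
E[Offer high] = 0.8·(4) + 0.2·(-2) = 2.8
Best response: Offer low (5.4 is the largest).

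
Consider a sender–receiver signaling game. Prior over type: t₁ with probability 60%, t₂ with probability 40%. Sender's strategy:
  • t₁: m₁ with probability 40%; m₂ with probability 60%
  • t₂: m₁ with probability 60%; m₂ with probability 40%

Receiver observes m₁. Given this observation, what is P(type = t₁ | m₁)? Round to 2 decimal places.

0.50

Apply Bayes' rule using the sender's strategy as the likelihood.
P(m₁) = 0.6·0.4 + 0.4·0.6 = 0.48
P(t₁ | m₁) = (0.6·0.4) / 0.48 = 0.24 / 0.48 = 0.5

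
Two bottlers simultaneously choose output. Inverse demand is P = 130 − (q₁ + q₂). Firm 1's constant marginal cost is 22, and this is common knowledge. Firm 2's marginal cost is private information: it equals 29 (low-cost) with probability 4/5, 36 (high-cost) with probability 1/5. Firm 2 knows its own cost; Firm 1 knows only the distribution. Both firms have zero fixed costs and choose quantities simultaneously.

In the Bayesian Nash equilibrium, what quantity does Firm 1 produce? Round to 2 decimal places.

Type-c best response for Firm 2: q₂(c) = (130 − c)/2 − q₁/2.
Firm 1 maximizes expected profit; its first-order condition is 130 − 2q₁ − E[q₂] − 22 = 0.
Substituting E[q₂] and solving: E[c₂] = 30.4, so q₁ = (130 − 2·22 + 30.4)/3 = 38.8.

38.80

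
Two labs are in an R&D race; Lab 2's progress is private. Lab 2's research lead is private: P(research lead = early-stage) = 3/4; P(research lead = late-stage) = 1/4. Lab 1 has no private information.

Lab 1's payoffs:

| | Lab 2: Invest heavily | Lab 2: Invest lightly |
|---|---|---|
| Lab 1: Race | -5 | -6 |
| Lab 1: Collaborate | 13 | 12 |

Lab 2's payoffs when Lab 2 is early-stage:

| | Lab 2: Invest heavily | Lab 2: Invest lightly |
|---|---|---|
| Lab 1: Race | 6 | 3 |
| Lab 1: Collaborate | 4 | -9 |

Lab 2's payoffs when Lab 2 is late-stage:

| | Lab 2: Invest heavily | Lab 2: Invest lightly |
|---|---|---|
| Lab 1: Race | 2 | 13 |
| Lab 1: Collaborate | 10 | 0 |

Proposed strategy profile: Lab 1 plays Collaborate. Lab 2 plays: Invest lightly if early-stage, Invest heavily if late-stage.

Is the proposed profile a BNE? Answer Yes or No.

Lab 1 plays Collaborate: E[Collaborate] = 3/4·(12) + 1/4·(13) = 49/4; E[Race] = -23/4. Best-responding. ✓
Lab 2 (research lead early-stage), facing Collaborate: Invest heavily gives 4, Invest lightly gives -9. Proposed Invest lightly is not best — profitable deviation exists. ✗
Lab 2 (research lead late-stage), facing Collaborate: Invest heavily gives 10, Invest lightly gives 0. Proposed Invest heavily is best. ✓

No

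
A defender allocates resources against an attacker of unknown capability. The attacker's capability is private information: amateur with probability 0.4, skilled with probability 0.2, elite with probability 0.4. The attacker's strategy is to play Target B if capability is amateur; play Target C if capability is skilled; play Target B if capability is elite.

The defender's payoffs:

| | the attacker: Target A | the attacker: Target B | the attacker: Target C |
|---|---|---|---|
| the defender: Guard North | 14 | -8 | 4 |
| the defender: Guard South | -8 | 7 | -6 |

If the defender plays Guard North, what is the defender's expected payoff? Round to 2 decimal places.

-5.60

E[Guard North] = 0.4·(-8) + 0.2·4 + 0.4·(-8) = (-3.2) + 0.8 + (-3.2) = -5.6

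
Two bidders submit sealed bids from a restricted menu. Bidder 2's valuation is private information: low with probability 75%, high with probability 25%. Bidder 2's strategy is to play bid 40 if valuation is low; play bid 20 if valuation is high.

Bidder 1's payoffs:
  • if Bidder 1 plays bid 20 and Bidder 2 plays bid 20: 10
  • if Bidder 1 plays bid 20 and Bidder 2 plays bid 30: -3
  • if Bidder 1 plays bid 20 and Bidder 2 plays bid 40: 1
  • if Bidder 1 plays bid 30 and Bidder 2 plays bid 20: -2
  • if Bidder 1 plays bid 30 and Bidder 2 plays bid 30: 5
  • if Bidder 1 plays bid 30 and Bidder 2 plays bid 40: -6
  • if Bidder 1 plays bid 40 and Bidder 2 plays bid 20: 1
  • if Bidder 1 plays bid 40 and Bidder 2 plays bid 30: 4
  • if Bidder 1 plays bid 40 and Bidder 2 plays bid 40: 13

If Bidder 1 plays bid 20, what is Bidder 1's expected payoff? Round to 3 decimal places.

E[bid 20] = 0.75·1 + 0.25·10 = 0.75 + 2.5 = 3.25

3.250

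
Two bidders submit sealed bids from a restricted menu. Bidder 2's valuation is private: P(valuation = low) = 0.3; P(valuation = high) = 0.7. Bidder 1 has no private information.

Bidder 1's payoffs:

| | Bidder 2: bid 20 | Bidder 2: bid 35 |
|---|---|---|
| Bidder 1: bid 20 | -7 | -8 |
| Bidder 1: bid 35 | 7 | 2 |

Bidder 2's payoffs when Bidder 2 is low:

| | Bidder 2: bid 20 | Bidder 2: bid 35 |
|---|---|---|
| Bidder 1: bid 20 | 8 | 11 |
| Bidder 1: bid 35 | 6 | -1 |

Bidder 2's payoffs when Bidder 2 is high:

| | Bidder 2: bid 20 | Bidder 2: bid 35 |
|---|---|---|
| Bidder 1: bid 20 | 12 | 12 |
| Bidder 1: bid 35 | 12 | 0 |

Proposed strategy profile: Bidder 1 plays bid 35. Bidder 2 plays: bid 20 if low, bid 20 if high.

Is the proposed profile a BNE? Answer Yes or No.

A profile is a BNE iff every type of every player is best-responding given beliefs about the other side.
Bidder 1 plays bid 35: E[bid 35] = 0.3·(7) + 0.7·(7) = 7; E[bid 20] = -7. Best-responding. ✓
Bidder 2 (valuation low), facing bid 35: bid 20 gives 6, bid 35 gives -1. Proposed bid 20 is best. ✓
Bidder 2 (valuation high), facing bid 35: bid 20 gives 12, bid 35 gives 0. Proposed bid 20 is best. ✓

Yes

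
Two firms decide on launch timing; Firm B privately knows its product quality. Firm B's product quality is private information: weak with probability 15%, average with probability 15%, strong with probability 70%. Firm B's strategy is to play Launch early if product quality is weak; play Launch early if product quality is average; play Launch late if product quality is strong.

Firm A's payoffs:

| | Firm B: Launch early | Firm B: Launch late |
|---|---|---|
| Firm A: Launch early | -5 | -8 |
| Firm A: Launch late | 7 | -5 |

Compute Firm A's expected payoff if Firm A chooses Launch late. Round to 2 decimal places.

E[Launch late] = 0.15·7 + 0.15·7 + 0.7·(-5) = 1.05 + 1.05 + (-3.5) = -1.4

-1.40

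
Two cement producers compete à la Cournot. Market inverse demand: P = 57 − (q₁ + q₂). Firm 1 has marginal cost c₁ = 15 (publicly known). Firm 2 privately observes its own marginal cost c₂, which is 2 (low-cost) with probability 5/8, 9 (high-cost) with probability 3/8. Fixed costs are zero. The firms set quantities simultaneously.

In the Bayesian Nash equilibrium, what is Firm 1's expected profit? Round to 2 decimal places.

Type-c best response for Firm 2: q₂(c) = (57 − c)/2 − q₁/2.
Firm 1 maximizes expected profit; its first-order condition is 57 − 2q₁ − E[q₂] − 15 = 0.
Substituting E[q₂] and solving: E[c₂] = 4.625, so q₁ = (57 − 2·15 + 4.625)/3 = 10.5417.
E[P] = 57 − (q₁ + E[q₂]) = 25.5417; Firm 1's expected profit = (E[P] − 15)·q₁ = (25.5417 − 15)·10.5417 = 111.127.

111.13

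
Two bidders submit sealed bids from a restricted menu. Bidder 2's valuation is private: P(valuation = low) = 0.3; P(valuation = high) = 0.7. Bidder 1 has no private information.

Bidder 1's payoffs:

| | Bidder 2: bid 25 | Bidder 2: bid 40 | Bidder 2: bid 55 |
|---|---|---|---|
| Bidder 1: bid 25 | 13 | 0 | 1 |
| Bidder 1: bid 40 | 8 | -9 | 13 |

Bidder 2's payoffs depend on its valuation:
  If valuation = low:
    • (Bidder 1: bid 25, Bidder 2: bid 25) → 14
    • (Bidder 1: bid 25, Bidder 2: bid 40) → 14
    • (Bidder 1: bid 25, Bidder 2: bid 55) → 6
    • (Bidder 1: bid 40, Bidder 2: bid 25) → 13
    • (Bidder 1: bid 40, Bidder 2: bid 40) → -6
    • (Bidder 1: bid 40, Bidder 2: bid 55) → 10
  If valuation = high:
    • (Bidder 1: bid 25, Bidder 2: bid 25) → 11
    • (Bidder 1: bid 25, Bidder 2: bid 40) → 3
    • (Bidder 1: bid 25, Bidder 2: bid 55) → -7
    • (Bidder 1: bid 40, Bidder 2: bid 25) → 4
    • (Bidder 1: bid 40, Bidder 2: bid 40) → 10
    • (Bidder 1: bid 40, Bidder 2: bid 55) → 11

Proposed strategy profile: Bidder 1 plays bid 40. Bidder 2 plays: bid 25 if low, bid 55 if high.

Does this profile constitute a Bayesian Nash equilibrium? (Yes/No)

Yes

Bidder 1 plays bid 40: E[bid 40] = 0.3·(8) + 0.7·(13) = 11.5; E[bid 25] = 4.6. Best-responding. ✓
Bidder 2 (valuation low), facing bid 40: bid 25 gives 13, bid 40 gives -6, bid 55 gives 10. Proposed bid 25 is best. ✓
Bidder 2 (valuation high), facing bid 40: bid 25 gives 4, bid 40 gives 10, bid 55 gives 11. Proposed bid 55 is best. ✓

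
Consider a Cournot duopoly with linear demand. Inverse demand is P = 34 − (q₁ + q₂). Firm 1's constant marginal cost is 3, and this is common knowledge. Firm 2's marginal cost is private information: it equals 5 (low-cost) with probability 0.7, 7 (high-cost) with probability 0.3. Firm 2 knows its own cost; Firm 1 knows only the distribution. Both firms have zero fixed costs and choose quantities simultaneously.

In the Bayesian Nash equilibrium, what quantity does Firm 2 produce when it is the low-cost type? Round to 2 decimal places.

Type-c best response for Firm 2: q₂(c) = (34 − c)/2 − q₁/2.
Firm 1 maximizes expected profit; its first-order condition is 34 − 2q₁ − E[q₂] − 3 = 0.
Substituting E[q₂] and solving: E[c₂] = 5.6, so q₁ = (34 − 2·3 + 5.6)/3 = 11.2.
q₂(low-cost) = (34 − 5 − 11.2)/2 = 8.9.

8.90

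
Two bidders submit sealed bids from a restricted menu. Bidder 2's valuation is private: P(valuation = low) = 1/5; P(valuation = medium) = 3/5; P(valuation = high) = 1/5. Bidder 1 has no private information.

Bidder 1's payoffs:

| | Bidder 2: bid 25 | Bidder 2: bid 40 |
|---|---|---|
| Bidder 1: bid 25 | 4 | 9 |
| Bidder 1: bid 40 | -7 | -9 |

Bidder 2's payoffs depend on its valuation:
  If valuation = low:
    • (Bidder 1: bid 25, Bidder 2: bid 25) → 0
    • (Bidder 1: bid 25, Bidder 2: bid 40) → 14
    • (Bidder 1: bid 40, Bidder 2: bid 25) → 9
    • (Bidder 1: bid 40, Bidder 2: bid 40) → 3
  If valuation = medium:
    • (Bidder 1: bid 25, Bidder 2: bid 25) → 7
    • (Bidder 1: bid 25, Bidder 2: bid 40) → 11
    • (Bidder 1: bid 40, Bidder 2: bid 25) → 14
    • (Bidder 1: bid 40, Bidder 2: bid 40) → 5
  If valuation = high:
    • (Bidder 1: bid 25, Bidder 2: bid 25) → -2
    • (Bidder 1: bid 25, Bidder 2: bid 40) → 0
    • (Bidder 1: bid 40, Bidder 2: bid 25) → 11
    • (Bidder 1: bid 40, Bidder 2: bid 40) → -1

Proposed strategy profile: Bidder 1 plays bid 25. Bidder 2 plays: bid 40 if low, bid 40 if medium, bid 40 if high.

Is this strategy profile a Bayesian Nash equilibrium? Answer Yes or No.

Yes

A profile is a BNE iff every type of every player is best-responding given beliefs about the other side.
Bidder 1 plays bid 25: E[bid 25] = 1/5·(9) + 3/5·(9) + 1/5·(9) = 9; E[bid 40] = -9. Best-responding. ✓
Bidder 2 (valuation low), facing bid 25: bid 25 gives 0, bid 40 gives 14. Proposed bid 40 is best. ✓
Bidder 2 (valuation medium), facing bid 25: bid 25 gives 7, bid 40 gives 11. Proposed bid 40 is best. ✓
Bidder 2 (valuation high), facing bid 25: bid 25 gives -2, bid 40 gives 0. Proposed bid 40 is best. ✓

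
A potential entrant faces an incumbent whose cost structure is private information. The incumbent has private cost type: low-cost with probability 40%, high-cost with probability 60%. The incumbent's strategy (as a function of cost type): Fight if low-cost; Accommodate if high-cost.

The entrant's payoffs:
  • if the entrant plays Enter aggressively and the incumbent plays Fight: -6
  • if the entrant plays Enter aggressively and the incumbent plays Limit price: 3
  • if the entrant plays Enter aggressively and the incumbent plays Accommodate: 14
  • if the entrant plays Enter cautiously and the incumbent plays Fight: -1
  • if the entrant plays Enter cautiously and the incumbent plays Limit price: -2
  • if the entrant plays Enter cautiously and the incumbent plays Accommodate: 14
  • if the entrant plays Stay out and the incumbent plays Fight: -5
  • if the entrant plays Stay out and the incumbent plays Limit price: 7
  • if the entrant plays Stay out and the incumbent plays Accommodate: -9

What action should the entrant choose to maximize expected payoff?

Enter cautiously

E[Enter aggressively] = 0.4·(-6) + 0.6·(14) = 6
E[Enter cautiously] = 0.4·(-1) + 0.6·(14) = 8
E[Stay out] = 0.4·(-5) + 0.6·(-9) = -7.4
Best response: Enter cautiously (8 is the largest).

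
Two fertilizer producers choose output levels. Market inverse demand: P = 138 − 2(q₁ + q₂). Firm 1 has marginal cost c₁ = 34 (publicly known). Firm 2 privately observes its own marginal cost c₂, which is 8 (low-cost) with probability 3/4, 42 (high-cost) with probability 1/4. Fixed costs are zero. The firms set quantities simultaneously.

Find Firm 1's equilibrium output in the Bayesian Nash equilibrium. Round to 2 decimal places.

14.42

Type-c best response for Firm 2: q₂(c) = (138 − c)/4 − q₁/2.
Firm 1 maximizes expected profit; its first-order condition is 138 − 4q₁ − 2E[q₂] − 34 = 0.
Substituting E[q₂] and solving: E[c₂] = 16.5, so q₁ = (138 − 2·34 + 16.5)/6 = 14.4167.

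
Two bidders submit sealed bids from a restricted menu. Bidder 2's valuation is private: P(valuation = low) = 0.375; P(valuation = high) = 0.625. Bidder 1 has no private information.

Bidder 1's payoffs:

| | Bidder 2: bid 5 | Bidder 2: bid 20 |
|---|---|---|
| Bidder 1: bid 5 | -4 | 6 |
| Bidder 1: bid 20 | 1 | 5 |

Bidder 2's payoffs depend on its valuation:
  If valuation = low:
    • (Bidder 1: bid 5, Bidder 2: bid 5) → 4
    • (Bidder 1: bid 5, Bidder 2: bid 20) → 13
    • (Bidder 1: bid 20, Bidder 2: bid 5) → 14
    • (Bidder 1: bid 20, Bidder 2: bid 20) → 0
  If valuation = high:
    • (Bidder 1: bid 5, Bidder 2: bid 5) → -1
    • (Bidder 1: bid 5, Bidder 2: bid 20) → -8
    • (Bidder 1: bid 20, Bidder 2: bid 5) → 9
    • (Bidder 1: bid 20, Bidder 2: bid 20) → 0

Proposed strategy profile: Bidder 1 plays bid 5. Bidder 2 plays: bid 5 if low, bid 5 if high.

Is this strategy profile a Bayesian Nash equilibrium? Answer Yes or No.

No

Bidder 1 plays bid 5: E[bid 5] = 0.375·(-4) + 0.625·(-4) = -4; E[bid 20] = 1. Not best-responding. ✗
Bidder 2 (valuation low), facing bid 5: bid 5 gives 4, bid 20 gives 13. Proposed bid 5 is not best — profitable deviation exists. ✗
Bidder 2 (valuation high), facing bid 5: bid 5 gives -1, bid 20 gives -8. Proposed bid 5 is best. ✓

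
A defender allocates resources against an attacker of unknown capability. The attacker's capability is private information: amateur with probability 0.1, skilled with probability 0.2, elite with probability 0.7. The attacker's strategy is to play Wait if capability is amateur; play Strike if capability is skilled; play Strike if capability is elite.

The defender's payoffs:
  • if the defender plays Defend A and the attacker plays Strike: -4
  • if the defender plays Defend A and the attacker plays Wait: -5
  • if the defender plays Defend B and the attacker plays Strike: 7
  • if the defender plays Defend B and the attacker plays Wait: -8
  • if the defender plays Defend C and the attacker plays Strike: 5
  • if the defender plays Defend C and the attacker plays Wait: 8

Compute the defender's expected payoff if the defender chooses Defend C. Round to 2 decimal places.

5.30

E[Defend C] = 0.1·8 + 0.2·5 + 0.7·5 = 0.8 + 1 + 3.5 = 5.3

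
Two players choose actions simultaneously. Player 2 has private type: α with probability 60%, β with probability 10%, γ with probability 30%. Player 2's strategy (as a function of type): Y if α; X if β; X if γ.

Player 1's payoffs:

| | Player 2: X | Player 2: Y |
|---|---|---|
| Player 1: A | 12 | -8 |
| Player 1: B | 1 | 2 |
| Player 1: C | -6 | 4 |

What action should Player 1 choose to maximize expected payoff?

B

E[A] = 0.6·(-8) + 0.1·(12) + 0.3·(12) = 0
E[B] = 0.6·(2) + 0.1·(1) + 0.3·(1) = 1.6
E[C] = 0.6·(4) + 0.1·(-6) + 0.3·(-6) = 0
Best response: B (1.6 is the largest).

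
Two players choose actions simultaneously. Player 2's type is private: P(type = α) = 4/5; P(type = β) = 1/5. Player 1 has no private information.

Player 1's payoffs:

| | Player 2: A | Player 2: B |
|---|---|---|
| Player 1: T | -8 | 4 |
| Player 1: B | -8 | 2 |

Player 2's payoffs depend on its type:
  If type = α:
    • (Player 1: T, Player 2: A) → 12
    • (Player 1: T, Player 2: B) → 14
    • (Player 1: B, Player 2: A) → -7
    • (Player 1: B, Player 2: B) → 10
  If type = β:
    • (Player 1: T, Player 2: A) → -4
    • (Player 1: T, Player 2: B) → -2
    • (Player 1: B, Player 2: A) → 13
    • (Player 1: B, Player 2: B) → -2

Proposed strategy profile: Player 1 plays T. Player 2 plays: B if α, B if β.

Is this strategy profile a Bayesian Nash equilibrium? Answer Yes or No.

Player 1 plays T: E[T] = 4/5·(4) + 1/5·(4) = 4; E[B] = 2. Best-responding. ✓
Player 2 (type α), facing T: A gives 12, B gives 14. Proposed B is best. ✓
Player 2 (type β), facing T: A gives -4, B gives -2. Proposed B is best. ✓

Yes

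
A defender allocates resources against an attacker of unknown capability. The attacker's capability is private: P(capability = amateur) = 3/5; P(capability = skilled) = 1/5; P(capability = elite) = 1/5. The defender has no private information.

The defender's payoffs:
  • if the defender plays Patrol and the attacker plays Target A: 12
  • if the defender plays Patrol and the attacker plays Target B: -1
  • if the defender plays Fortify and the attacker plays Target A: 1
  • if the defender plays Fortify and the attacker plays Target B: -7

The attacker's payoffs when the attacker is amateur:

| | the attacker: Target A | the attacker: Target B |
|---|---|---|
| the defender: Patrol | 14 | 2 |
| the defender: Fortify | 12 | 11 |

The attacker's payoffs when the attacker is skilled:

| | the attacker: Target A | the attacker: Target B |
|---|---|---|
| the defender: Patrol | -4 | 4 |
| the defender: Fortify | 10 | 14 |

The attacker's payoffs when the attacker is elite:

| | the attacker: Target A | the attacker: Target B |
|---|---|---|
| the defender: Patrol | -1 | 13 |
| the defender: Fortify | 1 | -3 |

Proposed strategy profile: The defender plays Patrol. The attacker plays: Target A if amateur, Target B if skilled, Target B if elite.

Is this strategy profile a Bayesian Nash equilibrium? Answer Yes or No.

A profile is a BNE iff every type of every player is best-responding given beliefs about the other side.
The defender plays Patrol: E[Patrol] = 3/5·(12) + 1/5·(-1) + 1/5·(-1) = 34/5; E[Fortify] = -11/5. Best-responding. ✓
The attacker (capability amateur), facing Patrol: Target A gives 14, Target B gives 2. Proposed Target A is best. ✓
The attacker (capability skilled), facing Patrol: Target A gives -4, Target B gives 4. Proposed Target B is best. ✓
The attacker (capability elite), facing Patrol: Target A gives -1, Target B gives 13. Proposed Target B is best. ✓

Yes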